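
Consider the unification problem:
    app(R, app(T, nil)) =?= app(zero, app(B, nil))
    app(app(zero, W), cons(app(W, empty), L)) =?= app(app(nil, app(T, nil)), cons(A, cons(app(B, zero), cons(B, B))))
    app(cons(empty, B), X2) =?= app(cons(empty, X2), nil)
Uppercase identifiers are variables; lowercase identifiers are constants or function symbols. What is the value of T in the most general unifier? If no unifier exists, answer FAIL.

FAIL

Decompose app/2: R =?= zero,  app(T, nil) =?= app(B, nil).
Bind R := zero; no other remaining equation mentions R.
Decompose app/2: T =?= B,  nil =?= nil.
Bind T := B; substituting into the one remaining equation that mentions T gives: app(app(zero, W), cons(app(W, empty), L)) =?= app(app(nil, app(B, nil)), cons(A, cons(app(B, zero), cons(B, B)))).
Delete trivial equation nil =?= nil.
Decompose app/2: app(zero, W) =?= app(nil, app(B, nil)),  cons(app(W, empty), L) =?= cons(A, cons(app(B, zero), cons(B, B))).
Decompose app/2: zero =?= nil,  W =?= app(B, nil).
Clash: constants zero and nil differ; no unifier exists.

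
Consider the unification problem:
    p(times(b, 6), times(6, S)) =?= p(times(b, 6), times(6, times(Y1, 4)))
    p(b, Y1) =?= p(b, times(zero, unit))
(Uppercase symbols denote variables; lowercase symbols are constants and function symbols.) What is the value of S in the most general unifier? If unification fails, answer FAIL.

times(times(zero, unit), 4)

Decompose p/2: times(b, 6) =?= times(b, 6),  times(6, S) =?= times(6, times(Y1, 4)).
Delete trivial equation times(b, 6) =?= times(b, 6).
Decompose times/2: 6 =?= 6,  S =?= times(Y1, 4).
Delete trivial equation 6 =?= 6.
Bind S := times(Y1, 4); no other remaining equation mentions S.
Decompose p/2: b =?= b,  Y1 =?= times(zero, unit).
Delete trivial equation b =?= b.
Bind Y1 := times(zero, unit). Substituting into the earlier binding gives S := times(times(zero, unit), 4).
MGU = { S ↦ times(times(zero, unit), 4), Y1 ↦ times(zero, unit) }, so S ↦ times(times(zero, unit), 4).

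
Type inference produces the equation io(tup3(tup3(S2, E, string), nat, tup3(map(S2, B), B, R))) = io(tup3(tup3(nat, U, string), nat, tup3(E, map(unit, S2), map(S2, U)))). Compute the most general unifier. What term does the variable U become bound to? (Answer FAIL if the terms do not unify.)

Decompose io/1: tup3(tup3(S2, E, string), nat, tup3(map(S2, B), B, R)) = tup3(tup3(nat, U, string), nat, tup3(E, map(unit, S2), map(S2, U))).
Decompose tup3/3: tup3(S2, E, string) = tup3(nat, U, string),  nat = nat,  tup3(map(S2, B), B, R) = tup3(E, map(unit, S2), map(S2, U)).
Decompose tup3/3: S2 = nat,  E = U,  string = string.
Bind S2 := nat; substituting into the one remaining equation that mentions S2 gives: tup3(map(nat, B), B, R) = tup3(E, map(unit, nat), map(nat, U)).
Bind E := U; substituting into the one remaining equation that mentions E gives: tup3(map(nat, B), B, R) = tup3(U, map(unit, nat), map(nat, U)).
Delete trivial equation string = string.
Delete trivial equation nat = nat.
Decompose tup3/3: map(nat, B) = U,  B = map(unit, nat),  R = map(nat, U).
Bind U := map(nat, B); substituting into the one remaining equation that mentions U gives: R = map(nat, map(nat, B)). Substituting into the earlier binding gives E := map(nat, B).
Bind B := map(unit, nat); substituting into the remaining equation gives: R = map(nat, map(nat, map(unit, nat))). Substituting into the earlier bindings gives E := map(nat, map(unit, nat)), U := map(nat, map(unit, nat)).
Bind R := map(nat, map(nat, map(unit, nat))).
MGU = { S2 := nat, E := map(nat, map(unit, nat)), U := map(nat, map(unit, nat)), B := map(unit, nat), R := map(nat, map(nat, map(unit, nat))) }, so U := map(nat, map(unit, nat)).

map(nat, map(unit, nat))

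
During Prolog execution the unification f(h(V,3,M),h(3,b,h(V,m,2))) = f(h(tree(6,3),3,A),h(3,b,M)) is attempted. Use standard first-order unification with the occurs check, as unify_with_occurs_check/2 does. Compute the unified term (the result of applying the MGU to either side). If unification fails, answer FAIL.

f(h(tree(6,3),3,h(tree(6,3),m,2)),h(3,b,h(tree(6,3),m,2)))

Decompose f/2: h(V,3,M) = h(tree(6,3),3,A),  h(3,b,h(V,m,2)) = h(3,b,M).
Decompose h/3: V = tree(6,3),  3 = 3,  M = A.
Bind V := tree(6,3); substituting into the one remaining equation that mentions V gives: h(3,b,h(tree(6,3),m,2)) = h(3,b,M).
Delete trivial equation 3 = 3.
Bind M := A; substituting into the remaining equation gives: h(3,b,h(tree(6,3),m,2)) = h(3,b,A).
Decompose h/3: 3 = 3,  b = b,  h(tree(6,3),m,2) = A.
Delete trivial equation 3 = 3.
Delete trivial equation b = b.
Bind A := h(tree(6,3),m,2). Substituting into the earlier binding gives M := h(tree(6,3),m,2).
Applying the MGU to either side gives f(h(tree(6,3),3,h(tree(6,3),m,2)),h(3,b,h(tree(6,3),m,2))).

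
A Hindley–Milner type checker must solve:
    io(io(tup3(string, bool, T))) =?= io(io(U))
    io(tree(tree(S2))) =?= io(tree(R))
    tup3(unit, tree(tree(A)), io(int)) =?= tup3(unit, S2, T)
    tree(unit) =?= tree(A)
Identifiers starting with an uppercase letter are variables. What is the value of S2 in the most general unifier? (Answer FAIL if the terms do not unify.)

Decompose io/1: io(tup3(string, bool, T)) =?= io(U).
Decompose io/1: tup3(string, bool, T) =?= U.
Bind U := tup3(string, bool, T); no other remaining equation mentions U.
Decompose io/1: tree(tree(S2)) =?= tree(R).
Decompose tree/1: tree(S2) =?= R.
Bind R := tree(S2); no other remaining equation mentions R.
Decompose tup3/3: unit =?= unit,  tree(tree(A)) =?= S2,  io(int) =?= T.
Delete trivial equation unit =?= unit.
Bind S2 := tree(tree(A)); no other remaining equation mentions S2. Substituting into the earlier binding gives R := tree(tree(tree(A))).
Bind T := io(int); no other remaining equation mentions T. Substituting into the earlier binding gives U := tup3(string, bool, io(int)).
Decompose tree/1: unit =?= A.
Bind A := unit. Substituting into the earlier bindings gives R := tree(tree(tree(unit))), S2 := tree(tree(unit)).
MGU = { U -> tup3(string, bool, io(int)), R -> tree(tree(tree(unit))), S2 -> tree(tree(unit)), T -> io(int), A -> unit }, so S2 -> tree(tree(unit)).

tree(tree(unit))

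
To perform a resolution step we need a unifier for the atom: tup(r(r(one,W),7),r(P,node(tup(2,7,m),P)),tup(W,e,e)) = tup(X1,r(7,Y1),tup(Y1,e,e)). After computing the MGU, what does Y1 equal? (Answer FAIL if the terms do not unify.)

node(tup(2,7,m),7)

Decompose tup/3: r(r(one,W),7) = X1,  r(P,node(tup(2,7,m),P)) = r(7,Y1),  tup(W,e,e) = tup(Y1,e,e).
Bind X1 := r(r(one,W),7); no other remaining equation mentions X1.
Decompose r/2: P = 7,  node(tup(2,7,m),P) = Y1.
Bind P := 7; substituting into the one remaining equation that mentions P gives: node(tup(2,7,m),7) = Y1.
Bind Y1 := node(tup(2,7,m),7); substituting into the remaining equation gives: tup(W,e,e) = tup(node(tup(2,7,m),7),e,e).
Decompose tup/3: W = node(tup(2,7,m),7),  e = e,  e = e.
Bind W := node(tup(2,7,m),7); no other remaining equation mentions W. Substituting into the earlier binding gives X1 := r(r(one,node(tup(2,7,m),7)),7).
Delete trivial equation e = e.
Delete trivial equation e = e.
MGU = { X1 := r(r(one,node(tup(2,7,m),7)),7), P := 7, Y1 := node(tup(2,7,m),7), W := node(tup(2,7,m),7) }, so Y1 := node(tup(2,7,m),7).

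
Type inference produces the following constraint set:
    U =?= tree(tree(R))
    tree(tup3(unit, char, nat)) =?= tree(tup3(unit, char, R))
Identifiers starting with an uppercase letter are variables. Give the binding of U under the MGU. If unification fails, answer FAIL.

tree(tree(nat))

Bind U := tree(tree(R)); no other remaining equation mentions U.
Decompose tree/1: tup3(unit, char, nat) =?= tup3(unit, char, R).
Decompose tup3/3: unit =?= unit,  char =?= char,  nat =?= R.
Delete trivial equation unit =?= unit.
Delete trivial equation char =?= char.
Bind R := nat. Substituting into the earlier binding gives U := tree(tree(nat)).
MGU = { U ↦ tree(tree(nat)), R ↦ nat }, so U ↦ tree(tree(nat)).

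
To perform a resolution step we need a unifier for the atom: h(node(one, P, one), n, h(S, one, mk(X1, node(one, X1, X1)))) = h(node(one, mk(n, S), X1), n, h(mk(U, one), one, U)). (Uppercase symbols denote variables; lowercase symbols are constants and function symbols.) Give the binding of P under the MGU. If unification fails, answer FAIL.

mk(n, mk(mk(one, node(one, one, one)), one))

Decompose h/3: node(one, P, one) = node(one, mk(n, S), X1),  n = n,  h(S, one, mk(X1, node(one, X1, X1))) = h(mk(U, one), one, U).
Decompose node/3: one = one,  P = mk(n, S),  one = X1.
Delete trivial equation one = one.
Bind P := mk(n, S); no other remaining equation mentions P.
Bind X1 := one; substituting into the one remaining equation that mentions X1 gives: h(S, one, mk(one, node(one, one, one))) = h(mk(U, one), one, U).
Delete trivial equation n = n.
Decompose h/3: S = mk(U, one),  one = one,  mk(one, node(one, one, one)) = U.
Bind S := mk(U, one); no other remaining equation mentions S. Substituting into the earlier binding gives P := mk(n, mk(U, one)).
Delete trivial equation one = one.
Bind U := mk(one, node(one, one, one)). Substituting into the earlier bindings gives P := mk(n, mk(mk(one, node(one, one, one)), one)), S := mk(mk(one, node(one, one, one)), one).
MGU = { P ↦ mk(n, mk(mk(one, node(one, one, one)), one)), X1 ↦ one, S ↦ mk(mk(one, node(one, one, one)), one), U ↦ mk(one, node(one, one, one)) }, so P ↦ mk(n, mk(mk(one, node(one, one, one)), one)).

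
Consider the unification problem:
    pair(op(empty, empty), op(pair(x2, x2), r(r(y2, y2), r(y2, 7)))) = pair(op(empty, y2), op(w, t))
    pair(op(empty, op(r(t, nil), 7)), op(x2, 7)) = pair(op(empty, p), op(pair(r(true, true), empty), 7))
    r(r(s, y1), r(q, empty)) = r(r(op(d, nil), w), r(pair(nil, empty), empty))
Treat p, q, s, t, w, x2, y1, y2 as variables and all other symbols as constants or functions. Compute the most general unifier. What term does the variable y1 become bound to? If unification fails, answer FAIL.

pair(pair(r(true, true), empty), pair(r(true, true), empty))

Decompose pair/2: op(empty, empty) = op(empty, y2),  op(pair(x2, x2), r(r(y2, y2), r(y2, 7))) = op(w, t).
Decompose op/2: empty = empty,  empty = y2.
Delete trivial equation empty = empty.
Bind y2 := empty; substituting into the one remaining equation that mentions y2 gives: op(pair(x2, x2), r(r(empty, empty), r(empty, 7))) = op(w, t).
Decompose op/2: pair(x2, x2) = w,  r(r(empty, empty), r(empty, 7)) = t.
Bind w := pair(x2, x2); substituting into the one remaining equation that mentions w gives: r(r(s, y1), r(q, empty)) = r(r(op(d, nil), pair(x2, x2)), r(pair(nil, empty), empty)).
Bind t := r(r(empty, empty), r(empty, 7)); substituting into the one remaining equation that mentions t gives: pair(op(empty, op(r(r(r(empty, empty), r(empty, 7)), nil), 7)), op(x2, 7)) = pair(op(empty, p), op(pair(r(true, true), empty), 7)).
Decompose pair/2: op(empty, op(r(r(r(empty, empty), r(empty, 7)), nil), 7)) = op(empty, p),  op(x2, 7) = op(pair(r(true, true), empty), 7).
Decompose op/2: empty = empty,  op(r(r(r(empty, empty), r(empty, 7)), nil), 7) = p.
Delete trivial equation empty = empty.
Bind p := op(r(r(r(empty, empty), r(empty, 7)), nil), 7); no other remaining equation mentions p.
Decompose op/2: x2 = pair(r(true, true), empty),  7 = 7.
Bind x2 := pair(r(true, true), empty); substituting into the one remaining equation that mentions x2 gives: r(r(s, y1), r(q, empty)) = r(r(op(d, nil), pair(pair(r(true, true), empty), pair(r(true, true), empty))), r(pair(nil, empty), empty)). Substituting into the earlier binding gives w := pair(pair(r(true, true), empty), pair(r(true, true), empty)).
Delete trivial equation 7 = 7.
Decompose r/2: r(s, y1) = r(op(d, nil), pair(pair(r(true, true), empty), pair(r(true, true), empty))),  r(q, empty) = r(pair(nil, empty), empty).
Decompose r/2: s = op(d, nil),  y1 = pair(pair(r(true, true), empty), pair(r(true, true), empty)).
Bind s := op(d, nil); no other remaining equation mentions s.
Bind y1 := pair(pair(r(true, true), empty), pair(r(true, true), empty)); no other remaining equation mentions y1.
Decompose r/2: q = pair(nil, empty),  empty = empty.
Bind q := pair(nil, empty); no other remaining equation mentions q.
Delete trivial equation empty = empty.
MGU = { y2 -> empty, w -> pair(pair(r(true, true), empty), pair(r(true, true), empty)), t -> r(r(empty, empty), r(empty, 7)), p -> op(r(r(r(empty, empty), r(empty, 7)), nil), 7), x2 -> pair(r(true, true), empty), s -> op(d, nil), y1 -> pair(pair(r(true, true), empty), pair(r(true, true), empty)), q -> pair(nil, empty) }, so y1 -> pair(pair(r(true, true), empty), pair(r(true, true), empty)).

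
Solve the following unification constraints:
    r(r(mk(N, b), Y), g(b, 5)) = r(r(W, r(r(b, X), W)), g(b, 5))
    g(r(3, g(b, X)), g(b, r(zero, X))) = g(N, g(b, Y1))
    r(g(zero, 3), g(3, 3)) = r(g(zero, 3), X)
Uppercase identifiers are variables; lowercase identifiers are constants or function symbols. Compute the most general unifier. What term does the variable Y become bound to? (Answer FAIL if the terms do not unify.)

r(r(b, g(3, 3)), mk(r(3, g(b, g(3, 3))), b))

Decompose r/2: r(mk(N, b), Y) = r(W, r(r(b, X), W)),  g(b, 5) = g(b, 5).
Decompose r/2: mk(N, b) = W,  Y = r(r(b, X), W).
Bind W := mk(N, b); substituting into the one remaining equation that mentions W gives: Y = r(r(b, X), mk(N, b)).
Bind Y := r(r(b, X), mk(N, b)); no other remaining equation mentions Y.
Delete trivial equation g(b, 5) = g(b, 5).
Decompose g/2: r(3, g(b, X)) = N,  g(b, r(zero, X)) = g(b, Y1).
Bind N := r(3, g(b, X)); no other remaining equation mentions N. Substituting into the earlier bindings gives W := mk(r(3, g(b, X)), b), Y := r(r(b, X), mk(r(3, g(b, X)), b)).
Decompose g/2: b = b,  r(zero, X) = Y1.
Delete trivial equation b = b.
Bind Y1 := r(zero, X); no other remaining equation mentions Y1.
Decompose r/2: g(zero, 3) = g(zero, 3),  g(3, 3) = X.
Delete trivial equation g(zero, 3) = g(zero, 3).
Bind X := g(3, 3). Substituting into the earlier bindings gives W := mk(r(3, g(b, g(3, 3))), b), Y := r(r(b, g(3, 3)), mk(r(3, g(b, g(3, 3))), b)), N := r(3, g(b, g(3, 3))), Y1 := r(zero, g(3, 3)).
MGU = { W -> mk(r(3, g(b, g(3, 3))), b), Y -> r(r(b, g(3, 3)), mk(r(3, g(b, g(3, 3))), b)), N -> r(3, g(b, g(3, 3))), Y1 -> r(zero, g(3, 3)), X -> g(3, 3) }, so Y -> r(r(b, g(3, 3)), mk(r(3, g(b, g(3, 3))), b)).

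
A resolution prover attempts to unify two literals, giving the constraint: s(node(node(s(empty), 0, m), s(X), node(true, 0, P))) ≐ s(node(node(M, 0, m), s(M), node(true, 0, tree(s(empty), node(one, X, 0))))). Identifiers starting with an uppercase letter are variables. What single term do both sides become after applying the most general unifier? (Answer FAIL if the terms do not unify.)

Decompose s/1: node(node(s(empty), 0, m), s(X), node(true, 0, P)) ≐ node(node(M, 0, m), s(M), node(true, 0, tree(s(empty), node(one, X, 0)))).
Decompose node/3: node(s(empty), 0, m) ≐ node(M, 0, m),  s(X) ≐ s(M),  node(true, 0, P) ≐ node(true, 0, tree(s(empty), node(one, X, 0))).
Decompose node/3: s(empty) ≐ M,  0 ≐ 0,  m ≐ m.
Bind M := s(empty); substituting into the one remaining equation that mentions M gives: s(X) ≐ s(s(empty)).
Delete trivial equation 0 ≐ 0.
Delete trivial equation m ≐ m.
Decompose s/1: X ≐ s(empty).
Bind X := s(empty); substituting into the remaining equation gives: node(true, 0, P) ≐ node(true, 0, tree(s(empty), node(one, s(empty), 0))).
Decompose node/3: true ≐ true,  0 ≐ 0,  P ≐ tree(s(empty), node(one, s(empty), 0)).
Delete trivial equation true ≐ true.
Delete trivial equation 0 ≐ 0.
Bind P := tree(s(empty), node(one, s(empty), 0)).
Applying the MGU to either side gives s(node(node(s(empty), 0, m), s(s(empty)), node(true, 0, tree(s(empty), node(one, s(empty), 0))))).

s(node(node(s(empty), 0, m), s(s(empty)), node(true, 0, tree(s(empty), node(one, s(empty), 0)))))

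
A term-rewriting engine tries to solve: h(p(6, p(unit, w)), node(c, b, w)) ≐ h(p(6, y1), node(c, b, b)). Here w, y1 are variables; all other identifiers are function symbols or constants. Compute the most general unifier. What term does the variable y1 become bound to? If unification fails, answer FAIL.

Decompose h/2: p(6, p(unit, w)) ≐ p(6, y1),  node(c, b, w) ≐ node(c, b, b).
Decompose p/2: 6 ≐ 6,  p(unit, w) ≐ y1.
Delete trivial equation 6 ≐ 6.
Bind y1 := p(unit, w); no other remaining equation mentions y1.
Decompose node/3: c ≐ c,  b ≐ b,  w ≐ b.
Delete trivial equation c ≐ c.
Delete trivial equation b ≐ b.
Bind w := b. Substituting into the earlier binding gives y1 := p(unit, b).
MGU = { y1 -> p(unit, b), w -> b }, so y1 -> p(unit, b).

p(unit, b)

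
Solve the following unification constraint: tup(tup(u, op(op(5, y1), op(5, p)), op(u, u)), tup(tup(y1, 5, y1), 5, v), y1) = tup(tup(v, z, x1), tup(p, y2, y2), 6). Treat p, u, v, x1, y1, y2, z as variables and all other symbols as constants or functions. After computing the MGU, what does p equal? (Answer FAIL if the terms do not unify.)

Decompose tup/3: tup(u, op(op(5, y1), op(5, p)), op(u, u)) = tup(v, z, x1),  tup(tup(y1, 5, y1), 5, v) = tup(p, y2, y2),  y1 = 6.
Decompose tup/3: u = v,  op(op(5, y1), op(5, p)) = z,  op(u, u) = x1.
Bind u := v; substituting into the one remaining equation that mentions u gives: op(v, v) = x1.
Bind z := op(op(5, y1), op(5, p)); no other remaining equation mentions z.
Bind x1 := op(v, v); no other remaining equation mentions x1.
Decompose tup/3: tup(y1, 5, y1) = p,  5 = y2,  v = y2.
Bind p := tup(y1, 5, y1); no other remaining equation mentions p. Substituting into the earlier binding gives z := op(op(5, y1), op(5, tup(y1, 5, y1))).
Bind y2 := 5; substituting into the one remaining equation that mentions y2 gives: v = 5.
Bind v := 5; no other remaining equation mentions v. Substituting into the earlier bindings gives u := 5, x1 := op(5, 5).
Bind y1 := 6. Substituting into the earlier bindings gives z := op(op(5, 6), op(5, tup(6, 5, 6))), p := tup(6, 5, 6).
MGU = { u -> 5, z -> op(op(5, 6), op(5, tup(6, 5, 6))), x1 -> op(5, 5), p -> tup(6, 5, 6), y2 -> 5, v -> 5, y1 -> 6 }, so p -> tup(6, 5, 6).

tup(6, 5, 6)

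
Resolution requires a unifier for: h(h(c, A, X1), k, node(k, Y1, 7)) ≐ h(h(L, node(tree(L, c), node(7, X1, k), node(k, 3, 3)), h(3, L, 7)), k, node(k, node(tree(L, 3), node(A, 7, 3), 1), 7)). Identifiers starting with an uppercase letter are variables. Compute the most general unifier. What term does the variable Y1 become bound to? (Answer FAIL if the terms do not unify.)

node(tree(c, 3), node(node(tree(c, c), node(7, h(3, c, 7), k), node(k, 3, 3)), 7, 3), 1)

Decompose h/3: h(c, A, X1) ≐ h(L, node(tree(L, c), node(7, X1, k), node(k, 3, 3)), h(3, L, 7)),  k ≐ k,  node(k, Y1, 7) ≐ node(k, node(tree(L, 3), node(A, 7, 3), 1), 7).
Decompose h/3: c ≐ L,  A ≐ node(tree(L, c), node(7, X1, k), node(k, 3, 3)),  X1 ≐ h(3, L, 7).
Bind L := c; substituting into the 3 remaining equations that mention L gives: A ≐ node(tree(c, c), node(7, X1, k), node(k, 3, 3)),  X1 ≐ h(3, c, 7),  node(k, Y1, 7) ≐ node(k, node(tree(c, 3), node(A, 7, 3), 1), 7).
Bind A := node(tree(c, c), node(7, X1, k), node(k, 3, 3)); substituting into the one remaining equation that mentions A gives: node(k, Y1, 7) ≐ node(k, node(tree(c, 3), node(node(tree(c, c), node(7, X1, k), node(k, 3, 3)), 7, 3), 1), 7).
Bind X1 := h(3, c, 7); substituting into the one remaining equation that mentions X1 gives: node(k, Y1, 7) ≐ node(k, node(tree(c, 3), node(node(tree(c, c), node(7, h(3, c, 7), k), node(k, 3, 3)), 7, 3), 1), 7). Substituting into the earlier binding gives A := node(tree(c, c), node(7, h(3, c, 7), k), node(k, 3, 3)).
Delete trivial equation k ≐ k.
Decompose node/3: k ≐ k,  Y1 ≐ node(tree(c, 3), node(node(tree(c, c), node(7, h(3, c, 7), k), node(k, 3, 3)), 7, 3), 1),  7 ≐ 7.
Delete trivial equation k ≐ k.
Bind Y1 := node(tree(c, 3), node(node(tree(c, c), node(7, h(3, c, 7), k), node(k, 3, 3)), 7, 3), 1); no other remaining equation mentions Y1.
Delete trivial equation 7 ≐ 7.
MGU = { L -> c, A -> node(tree(c, c), node(7, h(3, c, 7), k), node(k, 3, 3)), X1 -> h(3, c, 7), Y1 -> node(tree(c, 3), node(node(tree(c, c), node(7, h(3, c, 7), k), node(k, 3, 3)), 7, 3), 1) }, so Y1 -> node(tree(c, 3), node(node(tree(c, c), node(7, h(3, c, 7), k), node(k, 3, 3)), 7, 3), 1).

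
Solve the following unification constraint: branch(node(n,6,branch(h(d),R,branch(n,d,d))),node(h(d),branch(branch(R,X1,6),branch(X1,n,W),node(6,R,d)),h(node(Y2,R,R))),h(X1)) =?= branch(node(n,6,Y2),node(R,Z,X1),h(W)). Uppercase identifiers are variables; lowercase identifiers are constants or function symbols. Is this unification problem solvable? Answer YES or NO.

Decompose branch/3: node(n,6,branch(h(d),R,branch(n,d,d))) =?= node(n,6,Y2),  node(h(d),branch(branch(R,X1,6),branch(X1,n,W),node(6,R,d)),h(node(Y2,R,R))) =?= node(R,Z,X1),  h(X1) =?= h(W).
Decompose node/3: n =?= n,  6 =?= 6,  branch(h(d),R,branch(n,d,d)) =?= Y2.
Delete trivial equation n =?= n.
Delete trivial equation 6 =?= 6.
Bind Y2 := branch(h(d),R,branch(n,d,d)); substituting into the one remaining equation that mentions Y2 gives: node(h(d),branch(branch(R,X1,6),branch(X1,n,W),node(6,R,d)),h(node(branch(h(d),R,branch(n,d,d)),R,R))) =?= node(R,Z,X1).
Decompose node/3: h(d) =?= R,  branch(branch(R,X1,6),branch(X1,n,W),node(6,R,d)) =?= Z,  h(node(branch(h(d),R,branch(n,d,d)),R,R)) =?= X1.
Bind R := h(d); substituting into the 2 remaining equations that mention R gives: branch(branch(h(d),X1,6),branch(X1,n,W),node(6,h(d),d)) =?= Z,  h(node(branch(h(d),h(d),branch(n,d,d)),h(d),h(d))) =?= X1. Substituting into the earlier binding gives Y2 := branch(h(d),h(d),branch(n,d,d)).
Bind Z := branch(branch(h(d),X1,6),branch(X1,n,W),node(6,h(d),d)); no other remaining equation mentions Z.
Bind X1 := h(node(branch(h(d),h(d),branch(n,d,d)),h(d),h(d))); substituting into the remaining equation gives: h(h(node(branch(h(d),h(d),branch(n,d,d)),h(d),h(d)))) =?= h(W). Substituting into the earlier binding gives Z := branch(branch(h(d),h(node(branch(h(d),h(d),branch(n,d,d)),h(d),h(d))),6),branch(h(node(branch(h(d),h(d),branch(n,d,d)),h(d),h(d))),n,W),node(6,h(d),d)).
Decompose h/1: h(node(branch(h(d),h(d),branch(n,d,d)),h(d),h(d))) =?= W.
Bind W := h(node(branch(h(d),h(d),branch(n,d,d)),h(d),h(d))). Substituting into the earlier binding gives Z := branch(branch(h(d),h(node(branch(h(d),h(d),branch(n,d,d)),h(d),h(d))),6),branch(h(node(branch(h(d),h(d),branch(n,d,d)),h(d),h(d))),n,h(node(branch(h(d),h(d),branch(n,d,d)),h(d),h(d)))),node(6,h(d),d)).
No equations remain and no clash or occurs-check failure arose, so a unifier exists.

YES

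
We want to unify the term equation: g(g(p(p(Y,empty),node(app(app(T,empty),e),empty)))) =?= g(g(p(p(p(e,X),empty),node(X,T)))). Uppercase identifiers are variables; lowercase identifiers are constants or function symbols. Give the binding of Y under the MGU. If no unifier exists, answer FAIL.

Decompose g/1: g(p(p(Y,empty),node(app(app(T,empty),e),empty))) =?= g(p(p(p(e,X),empty),node(X,T))).
Decompose g/1: p(p(Y,empty),node(app(app(T,empty),e),empty)) =?= p(p(p(e,X),empty),node(X,T)).
Decompose p/2: p(Y,empty) =?= p(p(e,X),empty),  node(app(app(T,empty),e),empty) =?= node(X,T).
Decompose p/2: Y =?= p(e,X),  empty =?= empty.
Bind Y := p(e,X); no other remaining equation mentions Y.
Delete trivial equation empty =?= empty.
Decompose node/2: app(app(T,empty),e) =?= X,  empty =?= T.
Bind X := app(app(T,empty),e); no other remaining equation mentions X. Substituting into the earlier binding gives Y := p(e,app(app(T,empty),e)).
Bind T := empty. Substituting into the earlier bindings gives Y := p(e,app(app(empty,empty),e)), X := app(app(empty,empty),e).
MGU = { Y -> p(e,app(app(empty,empty),e)), X -> app(app(empty,empty),e), T -> empty }, so Y -> p(e,app(app(empty,empty),e)).

p(e,app(app(empty,empty),e))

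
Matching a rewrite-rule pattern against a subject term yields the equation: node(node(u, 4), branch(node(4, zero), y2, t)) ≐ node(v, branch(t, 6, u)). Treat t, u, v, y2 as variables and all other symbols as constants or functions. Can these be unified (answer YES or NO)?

Decompose node/2: node(u, 4) ≐ v,  branch(node(4, zero), y2, t) ≐ branch(t, 6, u).
Bind v := node(u, 4); no other remaining equation mentions v.
Decompose branch/3: node(4, zero) ≐ t,  y2 ≐ 6,  t ≐ u.
Bind t := node(4, zero); substituting into the one remaining equation that mentions t gives: node(4, zero) ≐ u.
Bind y2 := 6; no other remaining equation mentions y2.
Bind u := node(4, zero). Substituting into the earlier binding gives v := node(node(4, zero), 4).
No equations remain and no clash or occurs-check failure arose, so a unifier exists.

YES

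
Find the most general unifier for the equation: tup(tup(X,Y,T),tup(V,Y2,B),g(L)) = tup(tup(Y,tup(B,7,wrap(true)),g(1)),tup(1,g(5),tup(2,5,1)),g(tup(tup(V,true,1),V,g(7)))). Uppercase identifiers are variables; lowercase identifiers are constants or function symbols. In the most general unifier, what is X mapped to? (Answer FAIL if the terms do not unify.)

tup(tup(2,5,1),7,wrap(true))

Decompose tup/3: tup(X,Y,T) = tup(Y,tup(B,7,wrap(true)),g(1)),  tup(V,Y2,B) = tup(1,g(5),tup(2,5,1)),  g(L) = g(tup(tup(V,true,1),V,g(7))).
Decompose tup/3: X = Y,  Y = tup(B,7,wrap(true)),  T = g(1).
Bind X := Y; no other remaining equation mentions X.
Bind Y := tup(B,7,wrap(true)); no other remaining equation mentions Y. Substituting into the earlier binding gives X := tup(B,7,wrap(true)).
Bind T := g(1); no other remaining equation mentions T.
Decompose tup/3: V = 1,  Y2 = g(5),  B = tup(2,5,1).
Bind V := 1; substituting into the one remaining equation that mentions V gives: g(L) = g(tup(tup(1,true,1),1,g(7))).
Bind Y2 := g(5); no other remaining equation mentions Y2.
Bind B := tup(2,5,1); no other remaining equation mentions B. Substituting into the earlier bindings gives X := tup(tup(2,5,1),7,wrap(true)), Y := tup(tup(2,5,1),7,wrap(true)).
Decompose g/1: L = tup(tup(1,true,1),1,g(7)).
Bind L := tup(tup(1,true,1),1,g(7)).
MGU = { X ↦ tup(tup(2,5,1),7,wrap(true)), Y ↦ tup(tup(2,5,1),7,wrap(true)), T ↦ g(1), V ↦ 1, Y2 ↦ g(5), B ↦ tup(2,5,1), L ↦ tup(tup(1,true,1),1,g(7)) }, so X ↦ tup(tup(2,5,1),7,wrap(true)).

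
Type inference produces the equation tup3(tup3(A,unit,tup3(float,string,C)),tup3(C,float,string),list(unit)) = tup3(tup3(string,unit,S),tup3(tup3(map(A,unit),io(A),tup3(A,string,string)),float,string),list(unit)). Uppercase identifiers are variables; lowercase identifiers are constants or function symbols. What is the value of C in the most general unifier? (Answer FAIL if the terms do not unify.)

tup3(map(string,unit),io(string),tup3(string,string,string))

Decompose tup3/3: tup3(A,unit,tup3(float,string,C)) = tup3(string,unit,S),  tup3(C,float,string) = tup3(tup3(map(A,unit),io(A),tup3(A,string,string)),float,string),  list(unit) = list(unit).
Decompose tup3/3: A = string,  unit = unit,  tup3(float,string,C) = S.
Bind A := string; substituting into the one remaining equation that mentions A gives: tup3(C,float,string) = tup3(tup3(map(string,unit),io(string),tup3(string,string,string)),float,string).
Delete trivial equation unit = unit.
Bind S := tup3(float,string,C); no other remaining equation mentions S.
Decompose tup3/3: C = tup3(map(string,unit),io(string),tup3(string,string,string)),  float = float,  string = string.
Bind C := tup3(map(string,unit),io(string),tup3(string,string,string)); no other remaining equation mentions C. Substituting into the earlier binding gives S := tup3(float,string,tup3(map(string,unit),io(string),tup3(string,string,string))).
Delete trivial equation float = float.
Delete trivial equation string = string.
Delete trivial equation list(unit) = list(unit).
MGU = { A ↦ string, S ↦ tup3(float,string,tup3(map(string,unit),io(string),tup3(string,string,string))), C ↦ tup3(map(string,unit),io(string),tup3(string,string,string)) }, so C ↦ tup3(map(string,unit),io(string),tup3(string,string,string)).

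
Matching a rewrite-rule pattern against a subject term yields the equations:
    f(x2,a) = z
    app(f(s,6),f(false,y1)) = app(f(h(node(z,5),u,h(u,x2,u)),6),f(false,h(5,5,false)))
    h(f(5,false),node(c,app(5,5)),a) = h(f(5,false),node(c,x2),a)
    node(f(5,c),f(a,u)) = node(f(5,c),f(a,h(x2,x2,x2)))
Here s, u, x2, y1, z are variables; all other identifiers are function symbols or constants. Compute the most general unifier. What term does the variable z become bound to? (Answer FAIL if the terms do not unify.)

Bind z := f(x2,a); substituting into the one remaining equation that mentions z gives: app(f(s,6),f(false,y1)) = app(f(h(node(f(x2,a),5),u,h(u,x2,u)),6),f(false,h(5,5,false))).
Decompose app/2: f(s,6) = f(h(node(f(x2,a),5),u,h(u,x2,u)),6),  f(false,y1) = f(false,h(5,5,false)).
Decompose f/2: s = h(node(f(x2,a),5),u,h(u,x2,u)),  6 = 6.
Bind s := h(node(f(x2,a),5),u,h(u,x2,u)); no other remaining equation mentions s.
Delete trivial equation 6 = 6.
Decompose f/2: false = false,  y1 = h(5,5,false).
Delete trivial equation false = false.
Bind y1 := h(5,5,false); no other remaining equation mentions y1.
Decompose h/3: f(5,false) = f(5,false),  node(c,app(5,5)) = node(c,x2),  a = a.
Delete trivial equation f(5,false) = f(5,false).
Decompose node/2: c = c,  app(5,5) = x2.
Delete trivial equation c = c.
Bind x2 := app(5,5); substituting into the one remaining equation that mentions x2 gives: node(f(5,c),f(a,u)) = node(f(5,c),f(a,h(app(5,5),app(5,5),app(5,5)))). Substituting into the earlier bindings gives z := f(app(5,5),a), s := h(node(f(app(5,5),a),5),u,h(u,app(5,5),u)).
Delete trivial equation a = a.
Decompose node/2: f(5,c) = f(5,c),  f(a,u) = f(a,h(app(5,5),app(5,5),app(5,5))).
Delete trivial equation f(5,c) = f(5,c).
Decompose f/2: a = a,  u = h(app(5,5),app(5,5),app(5,5)).
Delete trivial equation a = a.
Bind u := h(app(5,5),app(5,5),app(5,5)). Substituting into the earlier binding gives s := h(node(f(app(5,5),a),5),h(app(5,5),app(5,5),app(5,5)),h(h(app(5,5),app(5,5),app(5,5)),app(5,5),h(app(5,5),app(5,5),app(5,5)))).
MGU = { z ↦ f(app(5,5),a), s ↦ h(node(f(app(5,5),a),5),h(app(5,5),app(5,5),app(5,5)),h(h(app(5,5),app(5,5),app(5,5)),app(5,5),h(app(5,5),app(5,5),app(5,5)))), y1 ↦ h(5,5,false), x2 ↦ app(5,5), u ↦ h(app(5,5),app(5,5),app(5,5)) }, so z ↦ f(app(5,5),a).

f(app(5,5),a)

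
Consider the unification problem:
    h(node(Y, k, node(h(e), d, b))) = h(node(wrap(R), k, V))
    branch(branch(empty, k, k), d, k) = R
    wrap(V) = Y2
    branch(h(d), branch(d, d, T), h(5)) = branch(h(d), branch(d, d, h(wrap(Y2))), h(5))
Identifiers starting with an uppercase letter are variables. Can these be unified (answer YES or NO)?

Decompose h/1: node(Y, k, node(h(e), d, b)) = node(wrap(R), k, V).
Decompose node/3: Y = wrap(R),  k = k,  node(h(e), d, b) = V.
Bind Y := wrap(R); no other remaining equation mentions Y.
Delete trivial equation k = k.
Bind V := node(h(e), d, b); substituting into the one remaining equation that mentions V gives: wrap(node(h(e), d, b)) = Y2.
Bind R := branch(branch(empty, k, k), d, k); no other remaining equation mentions R. Substituting into the earlier binding gives Y := wrap(branch(branch(empty, k, k), d, k)).
Bind Y2 := wrap(node(h(e), d, b)); substituting into the remaining equation gives: branch(h(d), branch(d, d, T), h(5)) = branch(h(d), branch(d, d, h(wrap(wrap(node(h(e), d, b))))), h(5)).
Decompose branch/3: h(d) = h(d),  branch(d, d, T) = branch(d, d, h(wrap(wrap(node(h(e), d, b))))),  h(5) = h(5).
Delete trivial equation h(d) = h(d).
Decompose branch/3: d = d,  d = d,  T = h(wrap(wrap(node(h(e), d, b)))).
Delete trivial equation d = d.
Delete trivial equation d = d.
Bind T := h(wrap(wrap(node(h(e), d, b)))); no other remaining equation mentions T.
Delete trivial equation h(5) = h(5).
No equations remain and no clash or occurs-check failure arose, so a unifier exists.

YES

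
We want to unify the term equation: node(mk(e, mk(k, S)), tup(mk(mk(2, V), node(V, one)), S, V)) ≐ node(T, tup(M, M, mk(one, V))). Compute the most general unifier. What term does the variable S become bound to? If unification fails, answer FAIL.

Decompose node/2: mk(e, mk(k, S)) ≐ T,  tup(mk(mk(2, V), node(V, one)), S, V) ≐ tup(M, M, mk(one, V)).
Bind T := mk(e, mk(k, S)); no other remaining equation mentions T.
Decompose tup/3: mk(mk(2, V), node(V, one)) ≐ M,  S ≐ M,  V ≐ mk(one, V).
Bind M := mk(mk(2, V), node(V, one)); substituting into the one remaining equation that mentions M gives: S ≐ mk(mk(2, V), node(V, one)).
Bind S := mk(mk(2, V), node(V, one)); no other remaining equation mentions S. Substituting into the earlier binding gives T := mk(e, mk(k, mk(mk(2, V), node(V, one)))).
Occurs check fails: V occurs in mk(one, V); the equation V ≐ mk(one, V) has no finite solution.

FAIL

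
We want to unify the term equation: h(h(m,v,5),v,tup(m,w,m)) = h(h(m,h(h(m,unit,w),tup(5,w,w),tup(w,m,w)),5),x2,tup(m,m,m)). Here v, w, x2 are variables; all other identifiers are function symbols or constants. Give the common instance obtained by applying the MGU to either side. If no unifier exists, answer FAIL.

h(h(m,h(h(m,unit,m),tup(5,m,m),tup(m,m,m)),5),h(h(m,unit,m),tup(5,m,m),tup(m,m,m)),tup(m,m,m))

Decompose h/3: h(m,v,5) = h(m,h(h(m,unit,w),tup(5,w,w),tup(w,m,w)),5),  v = x2,  tup(m,w,m) = tup(m,m,m).
Decompose h/3: m = m,  v = h(h(m,unit,w),tup(5,w,w),tup(w,m,w)),  5 = 5.
Delete trivial equation m = m.
Bind v := h(h(m,unit,w),tup(5,w,w),tup(w,m,w)); substituting into the one remaining equation that mentions v gives: h(h(m,unit,w),tup(5,w,w),tup(w,m,w)) = x2.
Delete trivial equation 5 = 5.
Bind x2 := h(h(m,unit,w),tup(5,w,w),tup(w,m,w)); no other remaining equation mentions x2.
Decompose tup/3: m = m,  w = m,  m = m.
Delete trivial equation m = m.
Bind w := m; no other remaining equation mentions w. Substituting into the earlier bindings gives v := h(h(m,unit,m),tup(5,m,m),tup(m,m,m)), x2 := h(h(m,unit,m),tup(5,m,m),tup(m,m,m)).
Delete trivial equation m = m.
Applying the MGU to either side gives h(h(m,h(h(m,unit,m),tup(5,m,m),tup(m,m,m)),5),h(h(m,unit,m),tup(5,m,m),tup(m,m,m)),tup(m,m,m)).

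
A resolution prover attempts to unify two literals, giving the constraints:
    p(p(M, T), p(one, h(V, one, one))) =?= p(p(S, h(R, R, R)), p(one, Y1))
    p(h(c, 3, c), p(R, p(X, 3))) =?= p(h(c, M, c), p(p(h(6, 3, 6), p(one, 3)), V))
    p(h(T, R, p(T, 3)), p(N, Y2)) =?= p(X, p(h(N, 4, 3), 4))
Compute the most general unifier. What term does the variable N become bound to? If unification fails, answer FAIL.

FAIL

Decompose p/2: p(M, T) =?= p(S, h(R, R, R)),  p(one, h(V, one, one)) =?= p(one, Y1).
Decompose p/2: M =?= S,  T =?= h(R, R, R).
Bind M := S; substituting into the one remaining equation that mentions M gives: p(h(c, 3, c), p(R, p(X, 3))) =?= p(h(c, S, c), p(p(h(6, 3, 6), p(one, 3)), V)).
Bind T := h(R, R, R); substituting into the one remaining equation that mentions T gives: p(h(h(R, R, R), R, p(h(R, R, R), 3)), p(N, Y2)) =?= p(X, p(h(N, 4, 3), 4)).
Decompose p/2: one =?= one,  h(V, one, one) =?= Y1.
Delete trivial equation one =?= one.
Bind Y1 := h(V, one, one); no other remaining equation mentions Y1.
Decompose p/2: h(c, 3, c) =?= h(c, S, c),  p(R, p(X, 3)) =?= p(p(h(6, 3, 6), p(one, 3)), V).
Decompose h/3: c =?= c,  3 =?= S,  c =?= c.
Delete trivial equation c =?= c.
Bind S := 3; no other remaining equation mentions S. Substituting into the earlier binding gives M := 3.
Delete trivial equation c =?= c.
Decompose p/2: R =?= p(h(6, 3, 6), p(one, 3)),  p(X, 3) =?= V.
Bind R := p(h(6, 3, 6), p(one, 3)); substituting into the one remaining equation that mentions R gives: p(h(h(p(h(6, 3, 6), p(one, 3)), p(h(6, 3, 6), p(one, 3)), p(h(6, 3, 6), p(one, 3))), p(h(6, 3, 6), p(one, 3)), p(h(p(h(6, 3, 6), p(one, 3)), p(h(6, 3, 6), p(one, 3)), p(h(6, 3, 6), p(one, 3))), 3)), p(N, Y2)) =?= p(X, p(h(N, 4, 3), 4)). Substituting into the earlier binding gives T := h(p(h(6, 3, 6), p(one, 3)), p(h(6, 3, 6), p(one, 3)), p(h(6, 3, 6), p(one, 3))).
Bind V := p(X, 3); no other remaining equation mentions V. Substituting into the earlier binding gives Y1 := h(p(X, 3), one, one).
Decompose p/2: h(h(p(h(6, 3, 6), p(one, 3)), p(h(6, 3, 6), p(one, 3)), p(h(6, 3, 6), p(one, 3))), p(h(6, 3, 6), p(one, 3)), p(h(p(h(6, 3, 6), p(one, 3)), p(h(6, 3, 6), p(one, 3)), p(h(6, 3, 6), p(one, 3))), 3)) =?= X,  p(N, Y2) =?= p(h(N, 4, 3), 4).
Bind X := h(h(p(h(6, 3, 6), p(one, 3)), p(h(6, 3, 6), p(one, 3)), p(h(6, 3, 6), p(one, 3))), p(h(6, 3, 6), p(one, 3)), p(h(p(h(6, 3, 6), p(one, 3)), p(h(6, 3, 6), p(one, 3)), p(h(6, 3, 6), p(one, 3))), 3)); no other remaining equation mentions X. Substituting into the earlier bindings gives Y1 := h(p(h(h(p(h(6, 3, 6), p(one, 3)), p(h(6, 3, 6), p(one, 3)), p(h(6, 3, 6), p(one, 3))), p(h(6, 3, 6), p(one, 3)), p(h(p(h(6, 3, 6), p(one, 3)), p(h(6, 3, 6), p(one, 3)), p(h(6, 3, 6), p(one, 3))), 3)), 3), one, one), V := p(h(h(p(h(6, 3, 6), p(one, 3)), p(h(6, 3, 6), p(one, 3)), p(h(6, 3, 6), p(one, 3))), p(h(6, 3, 6), p(one, 3)), p(h(p(h(6, 3, 6), p(one, 3)), p(h(6, 3, 6), p(one, 3)), p(h(6, 3, 6), p(one, 3))), 3)), 3).
Decompose p/2: N =?= h(N, 4, 3),  Y2 =?= 4.
Occurs check fails: N occurs in h(N, 4, 3); the equation N =?= h(N, 4, 3) has no finite solution.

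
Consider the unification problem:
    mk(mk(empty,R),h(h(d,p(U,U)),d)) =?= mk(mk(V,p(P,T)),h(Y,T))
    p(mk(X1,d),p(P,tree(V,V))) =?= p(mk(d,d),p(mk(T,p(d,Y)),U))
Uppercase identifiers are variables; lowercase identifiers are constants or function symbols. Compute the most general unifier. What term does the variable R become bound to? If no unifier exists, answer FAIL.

Decompose mk/2: mk(empty,R) =?= mk(V,p(P,T)),  h(h(d,p(U,U)),d) =?= h(Y,T).
Decompose mk/2: empty =?= V,  R =?= p(P,T).
Bind V := empty; substituting into the one remaining equation that mentions V gives: p(mk(X1,d),p(P,tree(empty,empty))) =?= p(mk(d,d),p(mk(T,p(d,Y)),U)).
Bind R := p(P,T); no other remaining equation mentions R.
Decompose h/2: h(d,p(U,U)) =?= Y,  d =?= T.
Bind Y := h(d,p(U,U)); substituting into the one remaining equation that mentions Y gives: p(mk(X1,d),p(P,tree(empty,empty))) =?= p(mk(d,d),p(mk(T,p(d,h(d,p(U,U)))),U)).
Bind T := d; substituting into the remaining equation gives: p(mk(X1,d),p(P,tree(empty,empty))) =?= p(mk(d,d),p(mk(d,p(d,h(d,p(U,U)))),U)). Substituting into the earlier binding gives R := p(P,d).
Decompose p/2: mk(X1,d) =?= mk(d,d),  p(P,tree(empty,empty)) =?= p(mk(d,p(d,h(d,p(U,U)))),U).
Decompose mk/2: X1 =?= d,  d =?= d.
Bind X1 := d; no other remaining equation mentions X1.
Delete trivial equation d =?= d.
Decompose p/2: P =?= mk(d,p(d,h(d,p(U,U)))),  tree(empty,empty) =?= U.
Bind P := mk(d,p(d,h(d,p(U,U)))); no other remaining equation mentions P. Substituting into the earlier binding gives R := p(mk(d,p(d,h(d,p(U,U)))),d).
Bind U := tree(empty,empty). Substituting into the earlier bindings gives R := p(mk(d,p(d,h(d,p(tree(empty,empty),tree(empty,empty))))),d), Y := h(d,p(tree(empty,empty),tree(empty,empty))), P := mk(d,p(d,h(d,p(tree(empty,empty),tree(empty,empty))))).
MGU = { V := empty, R := p(mk(d,p(d,h(d,p(tree(empty,empty),tree(empty,empty))))),d), Y := h(d,p(tree(empty,empty),tree(empty,empty))), T := d, X1 := d, P := mk(d,p(d,h(d,p(tree(empty,empty),tree(empty,empty))))), U := tree(empty,empty) }, so R := p(mk(d,p(d,h(d,p(tree(empty,empty),tree(empty,empty))))),d).

p(mk(d,p(d,h(d,p(tree(empty,empty),tree(empty,empty))))),d)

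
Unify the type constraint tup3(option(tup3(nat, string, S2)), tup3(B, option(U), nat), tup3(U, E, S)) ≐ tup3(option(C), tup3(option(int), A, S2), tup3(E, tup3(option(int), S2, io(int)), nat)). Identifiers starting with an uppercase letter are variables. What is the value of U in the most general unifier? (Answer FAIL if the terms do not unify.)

Decompose tup3/3: option(tup3(nat, string, S2)) ≐ option(C),  tup3(B, option(U), nat) ≐ tup3(option(int), A, S2),  tup3(U, E, S) ≐ tup3(E, tup3(option(int), S2, io(int)), nat).
Decompose option/1: tup3(nat, string, S2) ≐ C.
Bind C := tup3(nat, string, S2); no other remaining equation mentions C.
Decompose tup3/3: B ≐ option(int),  option(U) ≐ A,  nat ≐ S2.
Bind B := option(int); no other remaining equation mentions B.
Bind A := option(U); no other remaining equation mentions A.
Bind S2 := nat; substituting into the remaining equation gives: tup3(U, E, S) ≐ tup3(E, tup3(option(int), nat, io(int)), nat). Substituting into the earlier binding gives C := tup3(nat, string, nat).
Decompose tup3/3: U ≐ E,  E ≐ tup3(option(int), nat, io(int)),  S ≐ nat.
Bind U := E; no other remaining equation mentions U. Substituting into the earlier binding gives A := option(E).
Bind E := tup3(option(int), nat, io(int)); no other remaining equation mentions E. Substituting into the earlier bindings gives A := option(tup3(option(int), nat, io(int))), U := tup3(option(int), nat, io(int)).
Bind S := nat.
MGU = { C ↦ tup3(nat, string, nat), B ↦ option(int), A ↦ option(tup3(option(int), nat, io(int))), S2 ↦ nat, U ↦ tup3(option(int), nat, io(int)), E ↦ tup3(option(int), nat, io(int)), S ↦ nat }, so U ↦ tup3(option(int), nat, io(int)).

tup3(option(int), nat, io(int))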